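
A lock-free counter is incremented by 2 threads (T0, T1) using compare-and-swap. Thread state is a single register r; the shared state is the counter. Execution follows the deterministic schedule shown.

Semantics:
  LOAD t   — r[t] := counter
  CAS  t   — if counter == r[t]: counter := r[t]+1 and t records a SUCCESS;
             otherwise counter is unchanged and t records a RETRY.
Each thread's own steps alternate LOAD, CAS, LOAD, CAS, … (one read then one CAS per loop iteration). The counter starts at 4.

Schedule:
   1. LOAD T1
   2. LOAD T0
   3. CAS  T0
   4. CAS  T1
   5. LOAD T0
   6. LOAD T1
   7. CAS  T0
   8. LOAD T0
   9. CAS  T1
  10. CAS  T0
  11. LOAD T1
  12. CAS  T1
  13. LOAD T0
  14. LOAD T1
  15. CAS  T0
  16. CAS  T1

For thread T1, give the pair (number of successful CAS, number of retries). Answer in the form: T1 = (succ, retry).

T1 LOAD — after: cnt=4, r=4 — load
T0 LOAD — after: cnt=4, r=4 — load
T0 CAS — after: cnt=5, r=4 — ok
T1 CAS — after: cnt=5, r=4 — retry
T0 LOAD — after: cnt=5, r=5 — load
T1 LOAD — after: cnt=5, r=5 — load
T0 CAS — after: cnt=6, r=5 — ok
T0 LOAD — after: cnt=6, r=6 — load
T1 CAS — after: cnt=6, r=5 — retry
T0 CAS — after: cnt=7, r=6 — ok
T1 LOAD — after: cnt=7, r=7 — load
T1 CAS — after: cnt=8, r=7 — ok
T0 LOAD — after: cnt=8, r=8 — load
T1 LOAD — after: cnt=8, r=8 — load
T0 CAS — after: cnt=9, r=8 — ok
T1 CAS — after: cnt=9, r=8 — retry

T1 = (1, 3)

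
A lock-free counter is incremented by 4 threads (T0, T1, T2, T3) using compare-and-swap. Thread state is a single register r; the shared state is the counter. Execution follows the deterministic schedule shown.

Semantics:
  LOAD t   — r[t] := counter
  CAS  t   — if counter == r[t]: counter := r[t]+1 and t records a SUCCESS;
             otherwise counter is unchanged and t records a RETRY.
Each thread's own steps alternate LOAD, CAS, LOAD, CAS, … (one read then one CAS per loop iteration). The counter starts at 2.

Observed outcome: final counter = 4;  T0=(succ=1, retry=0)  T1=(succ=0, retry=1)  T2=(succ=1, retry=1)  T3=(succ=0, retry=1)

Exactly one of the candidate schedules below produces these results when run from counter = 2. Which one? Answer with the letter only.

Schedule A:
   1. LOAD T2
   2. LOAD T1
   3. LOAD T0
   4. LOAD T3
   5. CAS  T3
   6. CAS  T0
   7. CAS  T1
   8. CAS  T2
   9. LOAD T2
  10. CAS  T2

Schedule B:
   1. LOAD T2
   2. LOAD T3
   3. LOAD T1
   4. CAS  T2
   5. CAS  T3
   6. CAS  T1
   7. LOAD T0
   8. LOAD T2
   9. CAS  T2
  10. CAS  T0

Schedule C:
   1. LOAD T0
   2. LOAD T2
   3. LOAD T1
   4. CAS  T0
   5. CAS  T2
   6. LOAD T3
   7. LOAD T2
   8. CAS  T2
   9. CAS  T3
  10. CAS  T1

Simulating candidate C:
1. LOAD T0 → mem=2 r[T0]=2 [LOAD]
2. LOAD T2 → mem=2 r[T2]=2 [LOAD]
3. LOAD T1 → mem=2 r[T1]=2 [LOAD]
4. CAS T0 → mem=3 r[T0]=2 [OK]
5. CAS T2 → mem=3 r[T2]=2 [RETRY]
6. LOAD T3 → mem=3 r[T3]=3 [LOAD]
7. LOAD T2 → mem=3 r[T2]=3 [LOAD]
8. CAS T2 → mem=4 r[T2]=3 [OK]
9. CAS T3 → mem=4 r[T3]=3 [RETRY]
10. CAS T1 → mem=4 r[T1]=2 [RETRY]

C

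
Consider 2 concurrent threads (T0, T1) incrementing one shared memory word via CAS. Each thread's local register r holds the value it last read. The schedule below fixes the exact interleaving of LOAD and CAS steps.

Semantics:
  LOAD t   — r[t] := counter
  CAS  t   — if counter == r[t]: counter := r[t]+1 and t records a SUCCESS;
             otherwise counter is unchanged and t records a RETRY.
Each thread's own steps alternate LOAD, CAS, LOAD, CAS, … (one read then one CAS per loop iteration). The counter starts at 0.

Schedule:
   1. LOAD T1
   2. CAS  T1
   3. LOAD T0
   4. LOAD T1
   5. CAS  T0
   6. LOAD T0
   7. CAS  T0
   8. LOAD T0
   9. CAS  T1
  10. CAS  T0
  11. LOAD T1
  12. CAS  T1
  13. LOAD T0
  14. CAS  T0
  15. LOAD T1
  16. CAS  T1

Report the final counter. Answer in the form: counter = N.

step 1: T1 LOAD ⇒ load; ctr=0 reg=0
step 2: T1 CAS ⇒ ok; ctr=1 reg=0
step 3: T0 LOAD ⇒ load; ctr=1 reg=1
step 4: T1 LOAD ⇒ load; ctr=1 reg=1
step 5: T0 CAS ⇒ ok; ctr=2 reg=1
step 6: T0 LOAD ⇒ load; ctr=2 reg=2
step 7: T0 CAS ⇒ ok; ctr=3 reg=2
step 8: T0 LOAD ⇒ load; ctr=3 reg=3
step 9: T1 CAS ⇒ retry; ctr=3 reg=1
step 10: T0 CAS ⇒ ok; ctr=4 reg=3
step 11: T1 LOAD ⇒ load; ctr=4 reg=4
step 12: T1 CAS ⇒ ok; ctr=5 reg=4
step 13: T0 LOAD ⇒ load; ctr=5 reg=5
step 14: T0 CAS ⇒ ok; ctr=6 reg=5
step 15: T1 LOAD ⇒ load; ctr=6 reg=6
step 16: T1 CAS ⇒ ok; ctr=7 reg=6

counter = 7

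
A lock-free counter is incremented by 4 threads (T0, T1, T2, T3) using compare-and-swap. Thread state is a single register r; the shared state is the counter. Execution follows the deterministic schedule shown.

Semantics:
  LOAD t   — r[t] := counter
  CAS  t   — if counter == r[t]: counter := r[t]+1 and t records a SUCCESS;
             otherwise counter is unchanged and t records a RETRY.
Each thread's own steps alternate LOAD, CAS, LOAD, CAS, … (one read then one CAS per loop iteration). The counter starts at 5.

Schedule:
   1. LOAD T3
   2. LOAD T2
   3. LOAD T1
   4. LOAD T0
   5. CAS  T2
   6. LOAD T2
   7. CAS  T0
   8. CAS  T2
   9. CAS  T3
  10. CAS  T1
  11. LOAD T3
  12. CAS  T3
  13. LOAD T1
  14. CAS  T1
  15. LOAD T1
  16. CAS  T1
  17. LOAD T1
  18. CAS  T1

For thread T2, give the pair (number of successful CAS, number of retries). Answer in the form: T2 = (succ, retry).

T2 = (2, 0)

1. LOAD T3 → mem=5 r[T3]=5 [LOAD]
2. LOAD T2 → mem=5 r[T2]=5 [LOAD]
3. LOAD T1 → mem=5 r[T1]=5 [LOAD]
4. LOAD T0 → mem=5 r[T0]=5 [LOAD]
5. CAS T2 → mem=6 r[T2]=5 [OK]
6. LOAD T2 → mem=6 r[T2]=6 [LOAD]
7. CAS T0 → mem=6 r[T0]=5 [RETRY]
8. CAS T2 → mem=7 r[T2]=6 [OK]
9. CAS T3 → mem=7 r[T3]=5 [RETRY]
10. CAS T1 → mem=7 r[T1]=5 [RETRY]
11. LOAD T3 → mem=7 r[T3]=7 [LOAD]
12. CAS T3 → mem=8 r[T3]=7 [OK]
13. LOAD T1 → mem=8 r[T1]=8 [LOAD]
14. CAS T1 → mem=9 r[T1]=8 [OK]
15. LOAD T1 → mem=9 r[T1]=9 [LOAD]
16. CAS T1 → mem=10 r[T1]=9 [OK]
17. LOAD T1 → mem=10 r[T1]=10 [LOAD]
18. CAS T1 → mem=11 r[T1]=10 [OK]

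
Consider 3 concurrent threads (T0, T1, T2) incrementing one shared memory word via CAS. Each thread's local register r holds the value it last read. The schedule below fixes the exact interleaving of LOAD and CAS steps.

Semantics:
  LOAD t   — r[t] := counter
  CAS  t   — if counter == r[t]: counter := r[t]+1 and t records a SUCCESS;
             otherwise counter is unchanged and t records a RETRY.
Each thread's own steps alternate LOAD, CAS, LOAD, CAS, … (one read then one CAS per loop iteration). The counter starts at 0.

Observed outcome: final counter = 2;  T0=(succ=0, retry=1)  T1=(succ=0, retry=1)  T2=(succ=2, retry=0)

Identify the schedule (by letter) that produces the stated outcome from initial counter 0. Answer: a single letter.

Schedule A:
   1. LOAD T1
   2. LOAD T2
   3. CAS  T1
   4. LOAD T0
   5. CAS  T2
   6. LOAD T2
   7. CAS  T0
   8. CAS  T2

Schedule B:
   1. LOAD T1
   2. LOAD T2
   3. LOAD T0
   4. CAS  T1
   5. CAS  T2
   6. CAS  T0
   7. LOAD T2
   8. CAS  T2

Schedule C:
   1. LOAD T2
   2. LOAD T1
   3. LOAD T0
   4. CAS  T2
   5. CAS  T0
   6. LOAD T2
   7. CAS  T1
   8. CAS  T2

Simulating candidate C:
1. LOAD T2 → mem=0 r[T2]=0 [LOAD]
2. LOAD T1 → mem=0 r[T1]=0 [LOAD]
3. LOAD T0 → mem=0 r[T0]=0 [LOAD]
4. CAS T2 → mem=1 r[T2]=0 [OK]
5. CAS T0 → mem=1 r[T0]=0 [RETRY]
6. LOAD T2 → mem=1 r[T2]=1 [LOAD]
7. CAS T1 → mem=1 r[T1]=0 [RETRY]
8. CAS T2 → mem=2 r[T2]=1 [OK]

C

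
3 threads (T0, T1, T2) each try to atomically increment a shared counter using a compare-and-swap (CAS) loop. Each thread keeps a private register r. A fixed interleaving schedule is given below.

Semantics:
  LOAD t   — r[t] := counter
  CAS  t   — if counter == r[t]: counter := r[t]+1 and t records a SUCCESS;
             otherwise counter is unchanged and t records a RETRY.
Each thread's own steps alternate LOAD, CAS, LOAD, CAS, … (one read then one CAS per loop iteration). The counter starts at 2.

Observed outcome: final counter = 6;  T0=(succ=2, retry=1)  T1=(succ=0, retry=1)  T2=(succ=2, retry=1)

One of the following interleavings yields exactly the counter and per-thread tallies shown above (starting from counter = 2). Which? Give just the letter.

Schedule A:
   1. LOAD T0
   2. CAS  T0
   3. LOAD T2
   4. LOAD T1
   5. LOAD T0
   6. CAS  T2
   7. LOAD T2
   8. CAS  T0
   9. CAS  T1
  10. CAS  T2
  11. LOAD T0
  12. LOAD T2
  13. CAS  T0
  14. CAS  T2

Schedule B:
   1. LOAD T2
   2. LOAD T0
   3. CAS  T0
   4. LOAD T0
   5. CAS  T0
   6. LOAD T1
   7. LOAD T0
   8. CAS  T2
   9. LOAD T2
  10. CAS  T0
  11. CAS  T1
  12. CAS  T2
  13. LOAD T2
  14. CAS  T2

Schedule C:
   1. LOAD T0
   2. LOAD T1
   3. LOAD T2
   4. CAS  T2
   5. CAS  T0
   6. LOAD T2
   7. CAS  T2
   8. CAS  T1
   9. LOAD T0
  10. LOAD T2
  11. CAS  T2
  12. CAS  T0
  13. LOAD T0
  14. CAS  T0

Run A:
step 1: T0 LOAD ⇒ load; ctr=2 reg=2
step 2: T0 CAS ⇒ ok; ctr=3 reg=2
step 3: T2 LOAD ⇒ load; ctr=3 reg=3
step 4: T1 LOAD ⇒ load; ctr=3 reg=3
step 5: T0 LOAD ⇒ load; ctr=3 reg=3
step 6: T2 CAS ⇒ ok; ctr=4 reg=3
step 7: T2 LOAD ⇒ load; ctr=4 reg=4
step 8: T0 CAS ⇒ retry; ctr=4 reg=3
step 9: T1 CAS ⇒ retry; ctr=4 reg=3
step 10: T2 CAS ⇒ ok; ctr=5 reg=4
step 11: T0 LOAD ⇒ load; ctr=5 reg=5
step 12: T2 LOAD ⇒ load; ctr=5 reg=5
step 13: T0 CAS ⇒ ok; ctr=6 reg=5
step 14: T2 CAS ⇒ retry; ctr=6 reg=5

A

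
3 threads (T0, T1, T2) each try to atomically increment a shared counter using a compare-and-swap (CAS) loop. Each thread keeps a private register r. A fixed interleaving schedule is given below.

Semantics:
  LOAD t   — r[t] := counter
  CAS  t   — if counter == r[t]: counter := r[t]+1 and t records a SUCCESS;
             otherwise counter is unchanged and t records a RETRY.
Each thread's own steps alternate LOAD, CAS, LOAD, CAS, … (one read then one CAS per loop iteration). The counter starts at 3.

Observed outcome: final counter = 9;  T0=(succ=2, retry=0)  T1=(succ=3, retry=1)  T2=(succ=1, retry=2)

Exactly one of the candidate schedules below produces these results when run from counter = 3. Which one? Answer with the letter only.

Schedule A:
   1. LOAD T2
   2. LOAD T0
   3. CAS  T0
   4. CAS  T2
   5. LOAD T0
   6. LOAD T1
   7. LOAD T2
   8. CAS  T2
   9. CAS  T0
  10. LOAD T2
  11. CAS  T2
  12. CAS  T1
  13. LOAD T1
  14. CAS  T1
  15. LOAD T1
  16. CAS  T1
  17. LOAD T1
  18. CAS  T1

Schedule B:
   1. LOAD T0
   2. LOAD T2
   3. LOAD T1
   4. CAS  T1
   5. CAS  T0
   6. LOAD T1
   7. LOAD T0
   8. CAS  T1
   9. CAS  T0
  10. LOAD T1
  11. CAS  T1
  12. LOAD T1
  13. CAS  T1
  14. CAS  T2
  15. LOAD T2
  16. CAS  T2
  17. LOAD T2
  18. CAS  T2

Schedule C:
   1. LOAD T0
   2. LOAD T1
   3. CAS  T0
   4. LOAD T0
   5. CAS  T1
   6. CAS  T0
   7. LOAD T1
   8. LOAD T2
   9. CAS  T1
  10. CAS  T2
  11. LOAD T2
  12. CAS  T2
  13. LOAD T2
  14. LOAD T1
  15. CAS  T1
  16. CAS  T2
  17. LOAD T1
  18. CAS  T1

Simulating candidate C:
1. LOAD T0 → mem=3 r[T0]=3 [LOAD]
2. LOAD T1 → mem=3 r[T1]=3 [LOAD]
3. CAS T0 → mem=4 r[T0]=3 [OK]
4. LOAD T0 → mem=4 r[T0]=4 [LOAD]
5. CAS T1 → mem=4 r[T1]=3 [RETRY]
6. CAS T0 → mem=5 r[T0]=4 [OK]
7. LOAD T1 → mem=5 r[T1]=5 [LOAD]
8. LOAD T2 → mem=5 r[T2]=5 [LOAD]
9. CAS T1 → mem=6 r[T1]=5 [OK]
10. CAS T2 → mem=6 r[T2]=5 [RETRY]
11. LOAD T2 → mem=6 r[T2]=6 [LOAD]
12. CAS T2 → mem=7 r[T2]=6 [OK]
13. LOAD T2 → mem=7 r[T2]=7 [LOAD]
14. LOAD T1 → mem=7 r[T1]=7 [LOAD]
15. CAS T1 → mem=8 r[T1]=7 [OK]
16. CAS T2 → mem=8 r[T2]=7 [RETRY]
17. LOAD T1 → mem=8 r[T1]=8 [LOAD]
18. CAS T1 → mem=9 r[T1]=8 [OK]

C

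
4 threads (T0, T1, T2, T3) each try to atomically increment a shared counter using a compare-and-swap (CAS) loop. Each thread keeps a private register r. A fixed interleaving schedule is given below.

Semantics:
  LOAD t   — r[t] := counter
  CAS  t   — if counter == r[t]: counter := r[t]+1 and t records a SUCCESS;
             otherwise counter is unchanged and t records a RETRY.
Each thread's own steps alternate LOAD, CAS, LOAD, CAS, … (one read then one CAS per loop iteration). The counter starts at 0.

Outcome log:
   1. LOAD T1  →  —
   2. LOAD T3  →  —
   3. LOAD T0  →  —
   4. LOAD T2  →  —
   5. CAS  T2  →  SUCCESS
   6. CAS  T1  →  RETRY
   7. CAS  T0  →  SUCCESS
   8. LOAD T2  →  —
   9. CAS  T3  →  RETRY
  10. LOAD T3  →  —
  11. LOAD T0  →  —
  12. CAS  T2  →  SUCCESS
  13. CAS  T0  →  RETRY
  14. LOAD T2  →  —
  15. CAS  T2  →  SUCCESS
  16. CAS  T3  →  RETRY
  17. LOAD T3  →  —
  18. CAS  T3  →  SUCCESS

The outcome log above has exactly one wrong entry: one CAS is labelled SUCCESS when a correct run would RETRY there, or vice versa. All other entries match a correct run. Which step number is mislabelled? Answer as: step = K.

step = 7

Reference trace:
#1 T1 reads 0
#2 T3 reads 0
#3 T0 reads 0
#4 T2 reads 0
#5 T2 CAS(0→1) writes; counter now 1
#6 T1 CAS(0→1) fails; counter now 1
#7 T0 CAS(0→1) fails; counter now 1
#8 T2 reads 1
#9 T3 CAS(0→1) fails; counter now 1
#10 T3 reads 1
#11 T0 reads 1
#12 T2 CAS(1→2) writes; counter now 2
#13 T0 CAS(1→2) fails; counter now 2
#14 T2 reads 2
#15 T2 CAS(2→3) writes; counter now 3
#16 T3 CAS(1→2) fails; counter now 3
#17 T3 reads 3
#18 T3 CAS(3→4) writes; counter now 4
Mismatch at 7.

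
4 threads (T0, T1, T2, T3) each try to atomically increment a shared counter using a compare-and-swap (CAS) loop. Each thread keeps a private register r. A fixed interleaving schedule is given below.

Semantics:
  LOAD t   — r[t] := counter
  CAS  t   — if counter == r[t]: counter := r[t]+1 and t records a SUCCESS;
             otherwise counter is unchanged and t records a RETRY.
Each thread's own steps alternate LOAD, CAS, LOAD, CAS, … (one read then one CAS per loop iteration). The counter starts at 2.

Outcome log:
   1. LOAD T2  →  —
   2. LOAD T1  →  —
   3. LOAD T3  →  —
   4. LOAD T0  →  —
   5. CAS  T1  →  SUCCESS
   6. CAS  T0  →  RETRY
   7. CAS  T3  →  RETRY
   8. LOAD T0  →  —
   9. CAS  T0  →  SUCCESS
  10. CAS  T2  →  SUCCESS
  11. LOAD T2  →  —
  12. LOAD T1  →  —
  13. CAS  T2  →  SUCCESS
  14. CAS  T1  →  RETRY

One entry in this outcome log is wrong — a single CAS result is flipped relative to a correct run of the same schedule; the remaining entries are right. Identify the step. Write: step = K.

step = 10

Re-executing:
#1 T2 reads 2
#2 T1 reads 2
#3 T3 reads 2
#4 T0 reads 2
#5 T1 CAS(2→3) writes; counter now 3
#6 T0 CAS(2→3) fails; counter now 3
#7 T3 CAS(2→3) fails; counter now 3
#8 T0 reads 3
#9 T0 CAS(3→4) writes; counter now 4
#10 T2 CAS(2→3) fails; counter now 4
#11 T2 reads 4
#12 T1 reads 4
#13 T2 CAS(4→5) writes; counter now 5
#14 T1 CAS(4→5) fails; counter now 5
Mismatch at 10.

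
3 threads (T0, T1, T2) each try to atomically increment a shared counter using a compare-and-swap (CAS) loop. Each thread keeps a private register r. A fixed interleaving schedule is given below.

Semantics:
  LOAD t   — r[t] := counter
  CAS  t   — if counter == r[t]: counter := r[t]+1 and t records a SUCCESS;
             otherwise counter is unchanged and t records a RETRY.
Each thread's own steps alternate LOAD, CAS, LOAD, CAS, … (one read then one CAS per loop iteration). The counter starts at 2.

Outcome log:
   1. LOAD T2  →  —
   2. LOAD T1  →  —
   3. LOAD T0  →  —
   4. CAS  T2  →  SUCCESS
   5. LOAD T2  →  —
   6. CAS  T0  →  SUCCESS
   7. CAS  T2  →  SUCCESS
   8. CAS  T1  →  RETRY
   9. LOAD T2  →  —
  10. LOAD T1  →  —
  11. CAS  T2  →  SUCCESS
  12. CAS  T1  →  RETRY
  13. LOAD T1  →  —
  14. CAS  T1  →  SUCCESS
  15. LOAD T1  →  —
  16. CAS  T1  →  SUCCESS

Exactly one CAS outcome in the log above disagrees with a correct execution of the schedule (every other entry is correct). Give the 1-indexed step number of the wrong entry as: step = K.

step = 6

Reference trace:
T2 LOAD — after: cnt=2, r=2 — load
T1 LOAD — after: cnt=2, r=2 — load
T0 LOAD — after: cnt=2, r=2 — load
T2 CAS — after: cnt=3, r=2 — ok
T2 LOAD — after: cnt=3, r=3 — load
T0 CAS — after: cnt=3, r=2 — retry
T2 CAS — after: cnt=4, r=3 — ok
T1 CAS — after: cnt=4, r=2 — retry
T2 LOAD — after: cnt=4, r=4 — load
T1 LOAD — after: cnt=4, r=4 — load
T2 CAS — after: cnt=5, r=4 — ok
T1 CAS — after: cnt=5, r=4 — retry
T1 LOAD — after: cnt=5, r=5 — load
T1 CAS — after: cnt=6, r=5 — ok
T1 LOAD — after: cnt=6, r=6 — load
T1 CAS — after: cnt=7, r=6 — ok
Flip is step 6.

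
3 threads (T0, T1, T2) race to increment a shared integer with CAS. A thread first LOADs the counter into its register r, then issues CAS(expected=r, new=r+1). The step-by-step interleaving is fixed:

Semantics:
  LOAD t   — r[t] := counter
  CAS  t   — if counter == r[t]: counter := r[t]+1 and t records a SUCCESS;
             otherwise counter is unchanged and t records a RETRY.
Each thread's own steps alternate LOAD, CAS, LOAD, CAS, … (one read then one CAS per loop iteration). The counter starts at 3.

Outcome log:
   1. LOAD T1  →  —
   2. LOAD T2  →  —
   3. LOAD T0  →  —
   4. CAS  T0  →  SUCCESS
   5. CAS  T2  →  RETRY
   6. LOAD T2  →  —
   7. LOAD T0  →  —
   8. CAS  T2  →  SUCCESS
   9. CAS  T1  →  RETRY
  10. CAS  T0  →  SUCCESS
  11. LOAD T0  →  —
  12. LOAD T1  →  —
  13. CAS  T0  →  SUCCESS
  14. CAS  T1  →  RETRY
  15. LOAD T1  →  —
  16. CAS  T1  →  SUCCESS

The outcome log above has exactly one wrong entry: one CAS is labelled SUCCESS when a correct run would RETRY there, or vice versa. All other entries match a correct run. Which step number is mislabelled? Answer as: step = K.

step = 10

Re-executing:
T1 LOAD — after: cnt=3, r=3 — load
T2 LOAD — after: cnt=3, r=3 — load
T0 LOAD — after: cnt=3, r=3 — load
T0 CAS — after: cnt=4, r=3 — ok
T2 CAS — after: cnt=4, r=3 — retry
T2 LOAD — after: cnt=4, r=4 — load
T0 LOAD — after: cnt=4, r=4 — load
T2 CAS — after: cnt=5, r=4 — ok
T1 CAS — after: cnt=5, r=3 — retry
T0 CAS — after: cnt=5, r=4 — retry
T0 LOAD — after: cnt=5, r=5 — load
T1 LOAD — after: cnt=5, r=5 — load
T0 CAS — after: cnt=6, r=5 — ok
T1 CAS — after: cnt=6, r=5 — retry
T1 LOAD — after: cnt=6, r=6 — load
T1 CAS — after: cnt=7, r=6 — ok
Mismatch at 10.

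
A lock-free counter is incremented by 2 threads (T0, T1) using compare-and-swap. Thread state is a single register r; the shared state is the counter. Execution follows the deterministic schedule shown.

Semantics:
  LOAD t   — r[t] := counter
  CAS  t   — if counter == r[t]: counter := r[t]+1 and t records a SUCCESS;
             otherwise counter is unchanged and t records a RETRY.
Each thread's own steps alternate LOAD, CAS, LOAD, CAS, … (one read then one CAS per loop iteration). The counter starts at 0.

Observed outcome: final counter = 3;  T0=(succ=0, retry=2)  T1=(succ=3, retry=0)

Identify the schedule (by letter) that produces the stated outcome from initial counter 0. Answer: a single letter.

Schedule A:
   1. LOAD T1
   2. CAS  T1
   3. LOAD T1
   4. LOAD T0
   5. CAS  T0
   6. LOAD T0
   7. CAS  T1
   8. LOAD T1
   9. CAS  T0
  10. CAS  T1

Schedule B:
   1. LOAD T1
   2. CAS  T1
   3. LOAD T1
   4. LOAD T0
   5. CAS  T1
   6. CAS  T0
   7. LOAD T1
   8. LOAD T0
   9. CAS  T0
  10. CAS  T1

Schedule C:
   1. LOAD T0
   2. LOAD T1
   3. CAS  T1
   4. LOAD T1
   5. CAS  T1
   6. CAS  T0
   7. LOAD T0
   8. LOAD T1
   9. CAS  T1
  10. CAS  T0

C

Simulating candidate C:
   1) LOAD T0:  M=0  r_T0=0
   2) LOAD T1:  M=0  r_T1=0
   3) CAS  T1:  M=1  r_T1=0 ✓
   4) LOAD T1:  M=1  r_T1=1
   5) CAS  T1:  M=2  r_T1=1 ✓
   6) CAS  T0:  M=2  r_T0=0 ✗
   7) LOAD T0:  M=2  r_T0=2
   8) LOAD T1:  M=2  r_T1=2
   9) CAS  T1:  M=3  r_T1=2 ✓
  10) CAS  T0:  M=3  r_T0=2 ✗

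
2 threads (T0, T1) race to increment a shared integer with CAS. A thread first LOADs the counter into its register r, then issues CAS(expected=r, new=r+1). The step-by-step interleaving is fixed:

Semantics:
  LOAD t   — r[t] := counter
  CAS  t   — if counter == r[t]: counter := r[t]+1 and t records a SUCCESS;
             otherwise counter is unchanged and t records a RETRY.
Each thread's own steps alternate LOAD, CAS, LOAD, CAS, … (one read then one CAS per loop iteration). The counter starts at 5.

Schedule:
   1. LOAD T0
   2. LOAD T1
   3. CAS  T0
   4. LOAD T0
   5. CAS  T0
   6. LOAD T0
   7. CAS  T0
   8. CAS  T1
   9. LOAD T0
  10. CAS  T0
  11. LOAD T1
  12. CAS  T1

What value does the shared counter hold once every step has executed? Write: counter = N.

counter = 10

T0 LOAD — after: cnt=5, r=5 — load
T1 LOAD — after: cnt=5, r=5 — load
T0 CAS — after: cnt=6, r=5 — ok
T0 LOAD — after: cnt=6, r=6 — load
T0 CAS — after: cnt=7, r=6 — ok
T0 LOAD — after: cnt=7, r=7 — load
T0 CAS — after: cnt=8, r=7 — ok
T1 CAS — after: cnt=8, r=5 — retry
T0 LOAD — after: cnt=8, r=8 — load
T0 CAS — after: cnt=9, r=8 — ok
T1 LOAD — after: cnt=9, r=9 — load
T1 CAS — after: cnt=10, r=9 — ok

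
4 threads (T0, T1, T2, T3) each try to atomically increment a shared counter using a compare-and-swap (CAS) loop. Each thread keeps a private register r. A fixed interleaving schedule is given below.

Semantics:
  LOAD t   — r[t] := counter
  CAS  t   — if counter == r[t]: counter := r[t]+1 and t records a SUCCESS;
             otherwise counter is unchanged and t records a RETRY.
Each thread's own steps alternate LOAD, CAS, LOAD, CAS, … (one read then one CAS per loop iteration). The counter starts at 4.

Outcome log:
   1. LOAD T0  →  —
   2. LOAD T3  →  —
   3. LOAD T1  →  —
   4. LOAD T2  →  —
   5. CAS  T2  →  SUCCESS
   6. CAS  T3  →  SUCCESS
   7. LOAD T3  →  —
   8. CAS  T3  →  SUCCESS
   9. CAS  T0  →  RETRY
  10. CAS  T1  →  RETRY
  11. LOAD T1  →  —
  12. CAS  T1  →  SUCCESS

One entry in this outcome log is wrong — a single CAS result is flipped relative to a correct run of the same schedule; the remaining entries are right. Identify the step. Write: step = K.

step = 6

Reference trace:
T0 LOAD — after: cnt=4, r=4 — load
T3 LOAD — after: cnt=4, r=4 — load
T1 LOAD — after: cnt=4, r=4 — load
T2 LOAD — after: cnt=4, r=4 — load
T2 CAS — after: cnt=5, r=4 — ok
T3 CAS — after: cnt=5, r=4 — retry
T3 LOAD — after: cnt=5, r=5 — load
T3 CAS — after: cnt=6, r=5 — ok
T0 CAS — after: cnt=6, r=4 — retry
T1 CAS — after: cnt=6, r=4 — retry
T1 LOAD — after: cnt=6, r=6 — load
T1 CAS — after: cnt=7, r=6 — ok
Flip is step 6.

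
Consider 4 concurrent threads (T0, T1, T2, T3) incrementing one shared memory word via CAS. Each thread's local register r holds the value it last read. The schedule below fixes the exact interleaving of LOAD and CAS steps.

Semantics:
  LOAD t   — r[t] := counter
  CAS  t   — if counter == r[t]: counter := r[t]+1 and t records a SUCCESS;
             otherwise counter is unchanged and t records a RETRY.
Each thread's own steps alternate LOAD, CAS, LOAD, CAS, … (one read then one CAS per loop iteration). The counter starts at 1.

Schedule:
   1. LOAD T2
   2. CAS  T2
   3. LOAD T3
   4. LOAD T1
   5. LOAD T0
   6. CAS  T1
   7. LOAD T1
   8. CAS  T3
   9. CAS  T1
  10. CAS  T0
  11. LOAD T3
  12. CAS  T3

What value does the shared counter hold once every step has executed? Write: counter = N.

T2 LOAD — after: cnt=1, r=1 — load
T2 CAS — after: cnt=2, r=1 — ok
T3 LOAD — after: cnt=2, r=2 — load
T1 LOAD — after: cnt=2, r=2 — load
T0 LOAD — after: cnt=2, r=2 — load
T1 CAS — after: cnt=3, r=2 — ok
T1 LOAD — after: cnt=3, r=3 — load
T3 CAS — after: cnt=3, r=2 — retry
T1 CAS — after: cnt=4, r=3 — ok
T0 CAS — after: cnt=4, r=2 — retry
T3 LOAD — after: cnt=4, r=4 — load
T3 CAS — after: cnt=5, r=4 — ok

counter = 5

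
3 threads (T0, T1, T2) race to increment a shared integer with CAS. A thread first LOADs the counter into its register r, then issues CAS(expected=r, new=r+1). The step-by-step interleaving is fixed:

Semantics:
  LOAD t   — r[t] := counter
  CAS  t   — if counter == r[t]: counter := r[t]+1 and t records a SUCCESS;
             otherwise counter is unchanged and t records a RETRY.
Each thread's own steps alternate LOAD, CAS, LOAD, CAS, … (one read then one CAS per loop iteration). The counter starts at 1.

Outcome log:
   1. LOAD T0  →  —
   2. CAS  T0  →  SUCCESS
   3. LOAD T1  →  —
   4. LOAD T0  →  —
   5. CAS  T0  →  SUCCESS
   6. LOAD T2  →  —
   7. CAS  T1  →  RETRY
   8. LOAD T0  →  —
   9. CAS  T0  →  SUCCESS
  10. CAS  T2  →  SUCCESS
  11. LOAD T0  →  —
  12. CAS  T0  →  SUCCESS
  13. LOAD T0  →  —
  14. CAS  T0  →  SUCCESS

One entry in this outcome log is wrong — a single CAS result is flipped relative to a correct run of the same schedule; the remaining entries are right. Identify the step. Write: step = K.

Re-executing:
   1) LOAD T0:  M=1  r_T0=1
   2) CAS  T0:  M=2  r_T0=1 ✓
   3) LOAD T1:  M=2  r_T1=2
   4) LOAD T0:  M=2  r_T0=2
   5) CAS  T0:  M=3  r_T0=2 ✓
   6) LOAD T2:  M=3  r_T2=3
   7) CAS  T1:  M=3  r_T1=2 ✗
   8) LOAD T0:  M=3  r_T0=3
   9) CAS  T0:  M=4  r_T0=3 ✓
  10) CAS  T2:  M=4  r_T2=3 ✗
  11) LOAD T0:  M=4  r_T0=4
  12) CAS  T0:  M=5  r_T0=4 ✓
  13) LOAD T0:  M=5  r_T0=5
  14) CAS  T0:  M=6  r_T0=5 ✓
Flip is step 10.

step = 10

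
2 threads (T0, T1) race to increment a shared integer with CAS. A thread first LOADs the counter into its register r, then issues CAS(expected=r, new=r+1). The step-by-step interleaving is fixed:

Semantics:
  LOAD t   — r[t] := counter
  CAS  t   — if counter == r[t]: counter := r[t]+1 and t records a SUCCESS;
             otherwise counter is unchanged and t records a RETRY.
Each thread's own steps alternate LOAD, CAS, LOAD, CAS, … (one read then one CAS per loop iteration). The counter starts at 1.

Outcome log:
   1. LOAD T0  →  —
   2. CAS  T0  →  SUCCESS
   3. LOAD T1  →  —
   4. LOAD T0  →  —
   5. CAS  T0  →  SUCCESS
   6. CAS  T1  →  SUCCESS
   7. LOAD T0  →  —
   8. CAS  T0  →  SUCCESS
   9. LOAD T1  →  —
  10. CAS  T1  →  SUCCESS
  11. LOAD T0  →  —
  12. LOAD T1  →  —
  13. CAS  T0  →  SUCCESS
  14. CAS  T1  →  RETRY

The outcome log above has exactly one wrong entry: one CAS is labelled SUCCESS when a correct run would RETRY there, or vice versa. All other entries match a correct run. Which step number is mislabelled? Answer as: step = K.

step = 6

Re-executing:
[1] T0.load  rd  (counter 1, T0.r 1)
[2] T0.cas  hit  (counter 2, T0.r 1)
[3] T1.load  rd  (counter 2, T1.r 2)
[4] T0.load  rd  (counter 2, T0.r 2)
[5] T0.cas  hit  (counter 3, T0.r 2)
[6] T1.cas  miss  (counter 3, T1.r 2)
[7] T0.load  rd  (counter 3, T0.r 3)
[8] T0.cas  hit  (counter 4, T0.r 3)
[9] T1.load  rd  (counter 4, T1.r 4)
[10] T1.cas  hit  (counter 5, T1.r 4)
[11] T0.load  rd  (counter 5, T0.r 5)
[12] T1.load  rd  (counter 5, T1.r 5)
[13] T0.cas  hit  (counter 6, T0.r 5)
[14] T1.cas  miss  (counter 6, T1.r 5)
Flip is step 6.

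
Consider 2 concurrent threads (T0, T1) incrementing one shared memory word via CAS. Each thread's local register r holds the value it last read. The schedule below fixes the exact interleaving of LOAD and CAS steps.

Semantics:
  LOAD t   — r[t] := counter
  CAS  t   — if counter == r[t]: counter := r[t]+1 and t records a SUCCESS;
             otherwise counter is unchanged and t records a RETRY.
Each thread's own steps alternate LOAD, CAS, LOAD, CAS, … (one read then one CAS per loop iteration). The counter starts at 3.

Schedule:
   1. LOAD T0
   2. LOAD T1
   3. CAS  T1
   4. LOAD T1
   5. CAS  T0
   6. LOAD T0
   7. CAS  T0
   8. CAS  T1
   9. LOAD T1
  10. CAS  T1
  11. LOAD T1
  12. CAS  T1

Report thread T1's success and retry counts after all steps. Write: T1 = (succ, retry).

T1 = (3, 1)

T0 LOAD — after: cnt=3, r=3 — load
T1 LOAD — after: cnt=3, r=3 — load
T1 CAS — after: cnt=4, r=3 — ok
T1 LOAD — after: cnt=4, r=4 — load
T0 CAS — after: cnt=4, r=3 — retry
T0 LOAD — after: cnt=4, r=4 — load
T0 CAS — after: cnt=5, r=4 — ok
T1 CAS — after: cnt=5, r=4 — retry
T1 LOAD — after: cnt=5, r=5 — load
T1 CAS — after: cnt=6, r=5 — ok
T1 LOAD — after: cnt=6, r=6 — load
T1 CAS — after: cnt=7, r=6 — ok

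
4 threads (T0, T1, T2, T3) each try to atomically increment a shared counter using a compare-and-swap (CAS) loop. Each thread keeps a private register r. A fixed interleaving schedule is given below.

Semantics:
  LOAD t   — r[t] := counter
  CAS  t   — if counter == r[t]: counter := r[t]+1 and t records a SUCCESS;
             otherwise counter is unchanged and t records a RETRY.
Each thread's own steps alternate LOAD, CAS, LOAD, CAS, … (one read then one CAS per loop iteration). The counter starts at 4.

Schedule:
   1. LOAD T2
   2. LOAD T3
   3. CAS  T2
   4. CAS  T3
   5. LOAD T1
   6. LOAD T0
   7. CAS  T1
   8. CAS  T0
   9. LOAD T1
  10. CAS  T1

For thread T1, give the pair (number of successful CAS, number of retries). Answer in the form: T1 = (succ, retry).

T1 = (2, 0)

1. LOAD T2 → mem=4 r[T2]=4 [LOAD]
2. LOAD T3 → mem=4 r[T3]=4 [LOAD]
3. CAS T2 → mem=5 r[T2]=4 [OK]
4. CAS T3 → mem=5 r[T3]=4 [RETRY]
5. LOAD T1 → mem=5 r[T1]=5 [LOAD]
6. LOAD T0 → mem=5 r[T0]=5 [LOAD]
7. CAS T1 → mem=6 r[T1]=5 [OK]
8. CAS T0 → mem=6 r[T0]=5 [RETRY]
9. LOAD T1 → mem=6 r[T1]=6 [LOAD]
10. CAS T1 → mem=7 r[T1]=6 [OK]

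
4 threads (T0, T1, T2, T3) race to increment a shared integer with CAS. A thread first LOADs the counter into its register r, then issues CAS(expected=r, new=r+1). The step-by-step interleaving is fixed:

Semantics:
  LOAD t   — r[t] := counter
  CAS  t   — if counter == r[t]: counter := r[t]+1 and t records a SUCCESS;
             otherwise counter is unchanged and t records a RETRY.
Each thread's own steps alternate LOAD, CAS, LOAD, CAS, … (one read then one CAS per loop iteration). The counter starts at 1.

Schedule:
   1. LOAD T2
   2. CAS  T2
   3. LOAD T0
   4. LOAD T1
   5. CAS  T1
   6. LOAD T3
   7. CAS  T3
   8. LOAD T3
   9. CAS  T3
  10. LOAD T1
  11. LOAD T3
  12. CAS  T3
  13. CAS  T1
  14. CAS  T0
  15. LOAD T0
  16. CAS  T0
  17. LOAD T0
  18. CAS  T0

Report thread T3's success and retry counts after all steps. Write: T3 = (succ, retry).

T3 = (3, 0)

   1) LOAD T2:  M=1  r_T2=1
   2) CAS  T2:  M=2  r_T2=1 ✓
   3) LOAD T0:  M=2  r_T0=2
   4) LOAD T1:  M=2  r_T1=2
   5) CAS  T1:  M=3  r_T1=2 ✓
   6) LOAD T3:  M=3  r_T3=3
   7) CAS  T3:  M=4  r_T3=3 ✓
   8) LOAD T3:  M=4  r_T3=4
   9) CAS  T3:  M=5  r_T3=4 ✓
  10) LOAD T1:  M=5  r_T1=5
  11) LOAD T3:  M=5  r_T3=5
  12) CAS  T3:  M=6  r_T3=5 ✓
  13) CAS  T1:  M=6  r_T1=5 ✗
  14) CAS  T0:  M=6  r_T0=2 ✗
  15) LOAD T0:  M=6  r_T0=6
  16) CAS  T0:  M=7  r_T0=6 ✓
  17) LOAD T0:  M=7  r_T0=7
  18) CAS  T0:  M=8  r_T0=7 ✓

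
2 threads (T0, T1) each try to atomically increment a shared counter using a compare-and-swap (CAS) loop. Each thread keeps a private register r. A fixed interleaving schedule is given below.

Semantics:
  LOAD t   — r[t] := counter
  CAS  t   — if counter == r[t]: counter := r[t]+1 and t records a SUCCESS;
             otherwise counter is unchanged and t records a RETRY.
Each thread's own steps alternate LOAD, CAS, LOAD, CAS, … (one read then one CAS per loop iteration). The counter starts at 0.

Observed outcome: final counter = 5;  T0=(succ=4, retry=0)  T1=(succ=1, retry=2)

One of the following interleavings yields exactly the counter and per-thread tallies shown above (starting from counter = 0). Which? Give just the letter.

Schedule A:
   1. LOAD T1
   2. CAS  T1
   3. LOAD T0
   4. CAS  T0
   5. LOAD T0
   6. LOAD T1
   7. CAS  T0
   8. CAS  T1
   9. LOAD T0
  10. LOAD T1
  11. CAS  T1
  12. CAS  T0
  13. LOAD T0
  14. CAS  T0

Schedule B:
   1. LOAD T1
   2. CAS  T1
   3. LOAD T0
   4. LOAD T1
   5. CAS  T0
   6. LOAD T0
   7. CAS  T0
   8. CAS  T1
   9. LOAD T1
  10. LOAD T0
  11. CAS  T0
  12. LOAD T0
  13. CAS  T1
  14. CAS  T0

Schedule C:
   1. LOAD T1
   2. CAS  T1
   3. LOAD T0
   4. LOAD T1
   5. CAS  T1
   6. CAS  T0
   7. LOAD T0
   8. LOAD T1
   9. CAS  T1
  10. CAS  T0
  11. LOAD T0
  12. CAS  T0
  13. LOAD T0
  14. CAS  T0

B

Tracing schedule B:
#1 T1 reads 0
#2 T1 CAS(0→1) writes; counter now 1
#3 T0 reads 1
#4 T1 reads 1
#5 T0 CAS(1→2) writes; counter now 2
#6 T0 reads 2
#7 T0 CAS(2→3) writes; counter now 3
#8 T1 CAS(1→2) fails; counter now 3
#9 T1 reads 3
#10 T0 reads 3
#11 T0 CAS(3→4) writes; counter now 4
#12 T0 reads 4
#13 T1 CAS(3→4) fails; counter now 4
#14 T0 CAS(4→5) writes; counter now 5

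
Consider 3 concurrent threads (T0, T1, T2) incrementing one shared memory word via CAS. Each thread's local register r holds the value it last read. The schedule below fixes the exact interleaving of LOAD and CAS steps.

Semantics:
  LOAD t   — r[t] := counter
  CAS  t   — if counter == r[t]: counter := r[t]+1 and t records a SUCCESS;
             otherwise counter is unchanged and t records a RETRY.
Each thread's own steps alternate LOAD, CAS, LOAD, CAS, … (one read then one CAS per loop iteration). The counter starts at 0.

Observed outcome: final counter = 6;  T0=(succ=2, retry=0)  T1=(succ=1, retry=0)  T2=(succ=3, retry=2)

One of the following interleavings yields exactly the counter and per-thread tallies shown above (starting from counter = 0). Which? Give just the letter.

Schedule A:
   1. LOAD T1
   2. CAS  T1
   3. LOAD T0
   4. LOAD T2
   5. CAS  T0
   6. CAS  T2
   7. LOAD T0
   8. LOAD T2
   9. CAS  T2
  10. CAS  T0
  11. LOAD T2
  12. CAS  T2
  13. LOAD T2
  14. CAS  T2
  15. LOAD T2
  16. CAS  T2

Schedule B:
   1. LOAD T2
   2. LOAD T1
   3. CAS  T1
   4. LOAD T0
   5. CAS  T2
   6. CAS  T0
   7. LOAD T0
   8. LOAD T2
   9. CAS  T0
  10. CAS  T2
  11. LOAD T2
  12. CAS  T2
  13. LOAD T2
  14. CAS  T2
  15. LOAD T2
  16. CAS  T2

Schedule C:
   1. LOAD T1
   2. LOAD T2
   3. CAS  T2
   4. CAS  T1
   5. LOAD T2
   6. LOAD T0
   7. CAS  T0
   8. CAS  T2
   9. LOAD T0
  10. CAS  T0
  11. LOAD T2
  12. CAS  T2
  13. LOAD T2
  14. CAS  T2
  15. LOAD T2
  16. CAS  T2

B

Simulating candidate B:
T2 LOAD — after: cnt=0, r=0 — load
T1 LOAD — after: cnt=0, r=0 — load
T1 CAS — after: cnt=1, r=0 — ok
T0 LOAD — after: cnt=1, r=1 — load
T2 CAS — after: cnt=1, r=0 — retry
T0 CAS — after: cnt=2, r=1 — ok
T0 LOAD — after: cnt=2, r=2 — load
T2 LOAD — after: cnt=2, r=2 — load
T0 CAS — after: cnt=3, r=2 — ok
T2 CAS — after: cnt=3, r=2 — retry
T2 LOAD — after: cnt=3, r=3 — load
T2 CAS — after: cnt=4, r=3 — ok
T2 LOAD — after: cnt=4, r=4 — load
T2 CAS — after: cnt=5, r=4 — ok
T2 LOAD — after: cnt=5, r=5 — load
T2 CAS — after: cnt=6, r=5 — ok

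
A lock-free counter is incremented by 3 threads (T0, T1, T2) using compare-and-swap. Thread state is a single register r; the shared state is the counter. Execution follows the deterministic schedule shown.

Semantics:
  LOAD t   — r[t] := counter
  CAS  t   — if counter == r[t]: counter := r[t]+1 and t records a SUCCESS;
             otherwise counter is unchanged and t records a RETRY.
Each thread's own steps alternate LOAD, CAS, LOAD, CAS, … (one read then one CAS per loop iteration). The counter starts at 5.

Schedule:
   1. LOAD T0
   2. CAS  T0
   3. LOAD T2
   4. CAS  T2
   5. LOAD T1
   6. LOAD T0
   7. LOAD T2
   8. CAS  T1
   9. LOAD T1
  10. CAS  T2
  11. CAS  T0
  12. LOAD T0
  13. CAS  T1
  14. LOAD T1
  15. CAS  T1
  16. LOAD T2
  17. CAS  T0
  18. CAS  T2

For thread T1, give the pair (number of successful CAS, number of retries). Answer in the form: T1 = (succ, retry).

T0 LOAD — after: cnt=5, r=5 — load
T0 CAS — after: cnt=6, r=5 — ok
T2 LOAD — after: cnt=6, r=6 — load
T2 CAS — after: cnt=7, r=6 — ok
T1 LOAD — after: cnt=7, r=7 — load
T0 LOAD — after: cnt=7, r=7 — load
T2 LOAD — after: cnt=7, r=7 — load
T1 CAS — after: cnt=8, r=7 — ok
T1 LOAD — after: cnt=8, r=8 — load
T2 CAS — after: cnt=8, r=7 — retry
T0 CAS — after: cnt=8, r=7 — retry
T0 LOAD — after: cnt=8, r=8 — load
T1 CAS — after: cnt=9, r=8 — ok
T1 LOAD — after: cnt=9, r=9 — load
T1 CAS — after: cnt=10, r=9 — ok
T2 LOAD — after: cnt=10, r=10 — load
T0 CAS — after: cnt=10, r=8 — retry
T2 CAS — after: cnt=11, r=10 — ok

T1 = (3, 0)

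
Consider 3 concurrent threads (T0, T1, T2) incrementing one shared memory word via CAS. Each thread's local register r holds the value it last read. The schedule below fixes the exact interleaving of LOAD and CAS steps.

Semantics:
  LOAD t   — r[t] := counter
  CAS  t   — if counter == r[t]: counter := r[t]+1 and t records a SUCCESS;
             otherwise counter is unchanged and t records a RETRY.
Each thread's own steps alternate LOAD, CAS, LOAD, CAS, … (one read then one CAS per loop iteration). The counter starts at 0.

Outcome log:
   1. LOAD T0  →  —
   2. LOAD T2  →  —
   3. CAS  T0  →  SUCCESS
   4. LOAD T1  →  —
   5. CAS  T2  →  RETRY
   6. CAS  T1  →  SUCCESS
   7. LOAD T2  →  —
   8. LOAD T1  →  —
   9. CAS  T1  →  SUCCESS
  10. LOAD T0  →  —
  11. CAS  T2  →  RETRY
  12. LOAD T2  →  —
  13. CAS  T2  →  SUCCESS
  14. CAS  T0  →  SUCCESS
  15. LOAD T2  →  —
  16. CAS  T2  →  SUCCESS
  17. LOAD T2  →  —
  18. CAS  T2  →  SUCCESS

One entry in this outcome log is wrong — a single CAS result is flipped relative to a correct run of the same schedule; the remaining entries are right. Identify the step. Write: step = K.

Correct run:
#1 T0 reads 0
#2 T2 reads 0
#3 T0 CAS(0→1) writes; counter now 1
#4 T1 reads 1
#5 T2 CAS(0→1) fails; counter now 1
#6 T1 CAS(1→2) writes; counter now 2
#7 T2 reads 2
#8 T1 reads 2
#9 T1 CAS(2→3) writes; counter now 3
#10 T0 reads 3
#11 T2 CAS(2→3) fails; counter now 3
#12 T2 reads 3
#13 T2 CAS(3→4) writes; counter now 4
#14 T0 CAS(3→4) fails; counter now 4
#15 T2 reads 4
#16 T2 CAS(4→5) writes; counter now 5
#17 T2 reads 5
#18 T2 CAS(5→6) writes; counter now 6
Log disagrees first at step 14.

step = 14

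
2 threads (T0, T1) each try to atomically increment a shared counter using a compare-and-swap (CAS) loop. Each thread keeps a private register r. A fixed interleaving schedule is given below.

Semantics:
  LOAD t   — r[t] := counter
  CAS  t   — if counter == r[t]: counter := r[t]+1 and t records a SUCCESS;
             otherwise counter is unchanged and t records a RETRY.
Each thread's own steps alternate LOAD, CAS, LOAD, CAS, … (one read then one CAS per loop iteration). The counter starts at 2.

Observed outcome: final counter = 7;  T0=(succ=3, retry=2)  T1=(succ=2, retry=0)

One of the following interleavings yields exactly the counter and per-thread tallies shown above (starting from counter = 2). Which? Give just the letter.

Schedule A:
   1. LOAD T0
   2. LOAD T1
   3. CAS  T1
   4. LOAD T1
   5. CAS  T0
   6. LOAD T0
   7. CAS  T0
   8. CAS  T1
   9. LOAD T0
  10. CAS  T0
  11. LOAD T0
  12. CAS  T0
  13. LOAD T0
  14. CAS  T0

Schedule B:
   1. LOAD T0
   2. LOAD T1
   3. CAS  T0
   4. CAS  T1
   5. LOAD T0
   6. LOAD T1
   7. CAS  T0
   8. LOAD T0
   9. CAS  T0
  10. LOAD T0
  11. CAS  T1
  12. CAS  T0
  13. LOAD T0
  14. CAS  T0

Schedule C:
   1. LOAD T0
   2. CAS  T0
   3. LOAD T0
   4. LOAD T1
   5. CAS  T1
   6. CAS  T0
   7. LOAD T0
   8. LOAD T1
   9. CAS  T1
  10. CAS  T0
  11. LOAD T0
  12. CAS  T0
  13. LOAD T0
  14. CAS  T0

C

Run C:
step 1: T0 LOAD ⇒ load; ctr=2 reg=2
step 2: T0 CAS ⇒ ok; ctr=3 reg=2
step 3: T0 LOAD ⇒ load; ctr=3 reg=3
step 4: T1 LOAD ⇒ load; ctr=3 reg=3
step 5: T1 CAS ⇒ ok; ctr=4 reg=3
step 6: T0 CAS ⇒ retry; ctr=4 reg=3
step 7: T0 LOAD ⇒ load; ctr=4 reg=4
step 8: T1 LOAD ⇒ load; ctr=4 reg=4
step 9: T1 CAS ⇒ ok; ctr=5 reg=4
step 10: T0 CAS ⇒ retry; ctr=5 reg=4
step 11: T0 LOAD ⇒ load; ctr=5 reg=5
step 12: T0 CAS ⇒ ok; ctr=6 reg=5
step 13: T0 LOAD ⇒ load; ctr=6 reg=6
step 14: T0 CAS ⇒ ok; ctr=7 reg=6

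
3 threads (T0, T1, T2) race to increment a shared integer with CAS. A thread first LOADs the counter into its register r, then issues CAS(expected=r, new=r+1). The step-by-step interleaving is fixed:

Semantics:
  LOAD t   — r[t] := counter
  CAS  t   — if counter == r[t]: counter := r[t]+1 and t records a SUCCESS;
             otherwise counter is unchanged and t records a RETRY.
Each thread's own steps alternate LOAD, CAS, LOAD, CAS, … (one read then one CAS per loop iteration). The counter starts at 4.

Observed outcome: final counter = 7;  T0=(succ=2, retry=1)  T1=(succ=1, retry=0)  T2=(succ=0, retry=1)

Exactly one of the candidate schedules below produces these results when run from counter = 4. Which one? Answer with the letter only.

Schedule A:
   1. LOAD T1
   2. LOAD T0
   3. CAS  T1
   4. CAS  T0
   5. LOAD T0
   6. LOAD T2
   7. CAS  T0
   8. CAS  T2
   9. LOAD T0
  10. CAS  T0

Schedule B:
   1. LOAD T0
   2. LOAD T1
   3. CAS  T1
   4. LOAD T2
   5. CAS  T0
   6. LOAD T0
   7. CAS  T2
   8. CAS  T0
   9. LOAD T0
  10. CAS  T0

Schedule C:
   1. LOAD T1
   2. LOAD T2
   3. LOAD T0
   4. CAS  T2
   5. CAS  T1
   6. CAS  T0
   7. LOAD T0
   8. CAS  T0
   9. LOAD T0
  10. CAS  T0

A

Run A:
T1 LOAD — after: cnt=4, r=4 — load
T0 LOAD — after: cnt=4, r=4 — load
T1 CAS — after: cnt=5, r=4 — ok
T0 CAS — after: cnt=5, r=4 — retry
T0 LOAD — after: cnt=5, r=5 — load
T2 LOAD — after: cnt=5, r=5 — load
T0 CAS — after: cnt=6, r=5 — ok
T2 CAS — after: cnt=6, r=5 — retry
T0 LOAD — after: cnt=6, r=6 — load
T0 CAS — after: cnt=7, r=6 — ok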